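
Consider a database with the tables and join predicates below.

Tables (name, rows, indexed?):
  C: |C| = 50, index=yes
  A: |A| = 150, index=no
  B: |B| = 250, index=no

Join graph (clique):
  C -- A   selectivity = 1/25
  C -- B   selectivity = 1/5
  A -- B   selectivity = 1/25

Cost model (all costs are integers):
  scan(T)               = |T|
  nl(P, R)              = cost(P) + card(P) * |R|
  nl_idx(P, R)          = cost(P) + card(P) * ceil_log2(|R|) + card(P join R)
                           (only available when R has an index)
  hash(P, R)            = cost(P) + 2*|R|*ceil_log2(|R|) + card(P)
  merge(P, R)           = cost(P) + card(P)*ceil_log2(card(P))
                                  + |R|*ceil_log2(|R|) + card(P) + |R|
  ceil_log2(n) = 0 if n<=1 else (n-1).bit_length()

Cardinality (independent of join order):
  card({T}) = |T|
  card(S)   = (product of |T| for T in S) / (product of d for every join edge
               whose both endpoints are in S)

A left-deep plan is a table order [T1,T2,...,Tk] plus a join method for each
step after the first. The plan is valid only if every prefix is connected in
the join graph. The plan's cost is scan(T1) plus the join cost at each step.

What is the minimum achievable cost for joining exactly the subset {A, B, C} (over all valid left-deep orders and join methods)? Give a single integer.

Selinger DP over subsets of {A,B,C}:
  {C}: scan cost=50, card=50
  {A}: scan cost=150, card=150
  {B}: scan cost=250, card=250
  {AC}: card=300; try (C,hash)→900, (C,nl_idx)→1350, (A,merge)→1750, (C,merge)→1850, (A,hash)→2500, (A,nl)→7550 …(+1); best=900 via (C,hash)
  {BC}: card=2500; try (C,hash)→1100, (B,merge)→2650, (C,merge)→2850, (B,hash)→4100, (C,nl_idx)→4250, (B,nl)→12550 …(+1); best=1100 via (C,hash)
  {AB}: card=1500; try (A,hash)→2900, (B,merge)→3750, (A,merge)→3850, (B,hash)→4300, (B,nl)→37650, (A,nl)→37750; best=2900 via (A,hash)
  {ABC}: card=600; try (C,hash)→5000, (B,hash)→5200, (A,hash)→6000, (B,merge)→6150, (C,nl_idx)→12500, (C,merge)→21250 …(+4); best=5000 via (C,hash)

5000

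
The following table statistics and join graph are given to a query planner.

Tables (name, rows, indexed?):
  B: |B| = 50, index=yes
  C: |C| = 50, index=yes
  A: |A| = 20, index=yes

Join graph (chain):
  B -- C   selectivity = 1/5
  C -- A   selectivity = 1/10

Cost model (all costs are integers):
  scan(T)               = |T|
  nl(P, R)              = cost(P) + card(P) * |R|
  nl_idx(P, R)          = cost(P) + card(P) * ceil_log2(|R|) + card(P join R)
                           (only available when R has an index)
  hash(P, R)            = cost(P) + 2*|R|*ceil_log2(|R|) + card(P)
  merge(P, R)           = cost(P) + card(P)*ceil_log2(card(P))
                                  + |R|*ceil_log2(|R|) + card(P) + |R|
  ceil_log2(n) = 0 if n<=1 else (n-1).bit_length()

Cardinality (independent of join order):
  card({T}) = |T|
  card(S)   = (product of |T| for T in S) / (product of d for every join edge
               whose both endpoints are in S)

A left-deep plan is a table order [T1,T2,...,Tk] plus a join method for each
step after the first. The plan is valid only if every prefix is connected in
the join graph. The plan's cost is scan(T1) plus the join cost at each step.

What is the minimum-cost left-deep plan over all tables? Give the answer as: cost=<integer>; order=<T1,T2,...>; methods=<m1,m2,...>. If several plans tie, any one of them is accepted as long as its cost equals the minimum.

cost=940; order=A,C,B; methods=nl_idx,hash

Selinger DP (subsets sized 1..n):
  {B}: scan cost=50, card=50
  {C}: scan cost=50, card=50
  {A}: scan cost=20, card=20
  {BC}: card=500; try (C,hash)→700, (B,hash)→700, (C,merge)→750, (B,merge)→750, (C,nl_idx)→850, (B,nl_idx)→850 …(+2); best=700 via (C,hash)
  {AC}: card=100; try (C,nl_idx)→240, (A,hash)→300, (A,nl_idx)→400, (C,merge)→490, (A,merge)→520, (C,hash)→640 …(+2); best=240 via (C,nl_idx)
  {ABC}: card=1000; try (B,hash)→940, (B,merge)→1390, (A,hash)→1400, (B,nl_idx)→1840, (A,nl_idx)→4200, (B,nl)→5240 …(+2); best=940 via (B,hash)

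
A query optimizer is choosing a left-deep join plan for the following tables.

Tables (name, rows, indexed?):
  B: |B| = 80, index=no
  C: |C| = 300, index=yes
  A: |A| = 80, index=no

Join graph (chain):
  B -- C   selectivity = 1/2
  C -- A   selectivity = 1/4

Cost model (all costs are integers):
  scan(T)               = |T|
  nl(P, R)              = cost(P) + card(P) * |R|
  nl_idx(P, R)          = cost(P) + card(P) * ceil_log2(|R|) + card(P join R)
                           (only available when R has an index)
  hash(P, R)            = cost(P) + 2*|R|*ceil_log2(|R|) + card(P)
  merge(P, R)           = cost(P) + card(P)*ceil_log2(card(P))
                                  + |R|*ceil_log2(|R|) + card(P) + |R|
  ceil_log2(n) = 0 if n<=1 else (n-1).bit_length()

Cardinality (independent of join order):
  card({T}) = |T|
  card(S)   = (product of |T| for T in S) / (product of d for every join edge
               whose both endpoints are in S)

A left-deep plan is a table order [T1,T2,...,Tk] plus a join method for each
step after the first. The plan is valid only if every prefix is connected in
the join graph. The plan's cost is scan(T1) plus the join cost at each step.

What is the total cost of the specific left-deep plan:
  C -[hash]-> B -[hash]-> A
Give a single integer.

14840

step 1: scan C: cost=300, card=300
step 2: join B via hash
    card(P join B) = 300*80/(2) = 12000
    cost = 300 + 2*80*7 + 300 = 1720
step 3: join A via hash
    card(P join A) = 12000*80/(4) = 240000
    cost = 1720 + 2*80*7 + 12000 = 14840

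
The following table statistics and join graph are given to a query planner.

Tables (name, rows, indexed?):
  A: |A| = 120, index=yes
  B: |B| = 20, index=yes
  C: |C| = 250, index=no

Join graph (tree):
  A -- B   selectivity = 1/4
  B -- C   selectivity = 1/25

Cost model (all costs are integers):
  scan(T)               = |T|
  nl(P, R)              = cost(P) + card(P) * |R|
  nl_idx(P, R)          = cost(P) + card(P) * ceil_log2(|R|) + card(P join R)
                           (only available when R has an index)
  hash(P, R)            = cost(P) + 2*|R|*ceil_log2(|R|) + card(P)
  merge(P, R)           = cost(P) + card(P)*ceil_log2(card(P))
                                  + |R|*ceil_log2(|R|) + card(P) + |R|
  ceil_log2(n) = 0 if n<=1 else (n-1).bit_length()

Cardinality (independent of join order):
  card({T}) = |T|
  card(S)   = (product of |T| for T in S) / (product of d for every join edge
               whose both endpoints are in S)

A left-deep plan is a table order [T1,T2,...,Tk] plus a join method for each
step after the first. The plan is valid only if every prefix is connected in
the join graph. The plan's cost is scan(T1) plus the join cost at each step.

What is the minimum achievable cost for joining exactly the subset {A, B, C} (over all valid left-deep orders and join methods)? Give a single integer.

2580

Selinger DP over subsets of {A,B,C}:
  {A}: scan cost=120, card=120
  {B}: scan cost=20, card=20
  {C}: scan cost=250, card=250
  {AB}: card=600; try (B,hash)→440, (A,nl_idx)→760, (A,merge)→1100, (B,merge)→1200, (B,nl_idx)→1320, (A,hash)→1720 …(+2); best=440 via (B,hash)
  {BC}: card=200; try (B,hash)→700, (B,nl_idx)→1700, (C,merge)→2390, (B,merge)→2620, (C,hash)→4040, (C,nl)→5020 …(+1); best=700 via (B,hash)
  {ABC}: card=6000; try (A,hash)→2580, (A,merge)→3460, (C,hash)→5040, (A,nl_idx)→8100, (C,merge)→9290, (A,nl)→24700 …(+1); best=2580 via (A,hash)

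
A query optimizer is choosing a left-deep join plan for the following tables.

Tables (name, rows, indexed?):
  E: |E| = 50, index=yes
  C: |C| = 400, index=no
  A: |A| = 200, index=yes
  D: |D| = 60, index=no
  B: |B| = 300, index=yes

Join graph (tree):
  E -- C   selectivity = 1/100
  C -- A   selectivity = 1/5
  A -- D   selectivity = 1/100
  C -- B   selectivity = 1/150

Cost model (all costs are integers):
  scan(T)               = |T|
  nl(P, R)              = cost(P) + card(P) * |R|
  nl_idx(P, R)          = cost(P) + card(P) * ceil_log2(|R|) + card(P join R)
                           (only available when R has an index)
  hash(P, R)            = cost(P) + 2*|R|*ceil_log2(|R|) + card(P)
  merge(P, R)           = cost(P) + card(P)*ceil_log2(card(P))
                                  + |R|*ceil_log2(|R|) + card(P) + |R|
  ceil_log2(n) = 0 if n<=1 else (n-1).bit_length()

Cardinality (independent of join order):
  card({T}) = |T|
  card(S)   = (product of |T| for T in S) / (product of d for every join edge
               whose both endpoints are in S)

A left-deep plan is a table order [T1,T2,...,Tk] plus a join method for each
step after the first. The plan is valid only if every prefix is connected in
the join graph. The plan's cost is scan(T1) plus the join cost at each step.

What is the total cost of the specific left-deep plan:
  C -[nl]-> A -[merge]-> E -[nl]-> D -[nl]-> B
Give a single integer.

step 1: scan C: cost=400, card=400
step 2: join A via nl
    card(P join A) = 400*200/(5) = 16000
    cost = 400 + 400*200 = 80400
step 3: join E via merge
    card(P join E) = 16000*50/(100) = 8000
    cost = 80400 + 16000*14 + 50*6 + 16000 + 50 = 320750
step 4: join D via nl
    card(P join D) = 8000*60/(100) = 4800
    cost = 320750 + 8000*60 = 800750
step 5: join B via nl
    card(P join B) = 4800*300/(150) = 9600
    cost = 800750 + 4800*300 = 2240750

2240750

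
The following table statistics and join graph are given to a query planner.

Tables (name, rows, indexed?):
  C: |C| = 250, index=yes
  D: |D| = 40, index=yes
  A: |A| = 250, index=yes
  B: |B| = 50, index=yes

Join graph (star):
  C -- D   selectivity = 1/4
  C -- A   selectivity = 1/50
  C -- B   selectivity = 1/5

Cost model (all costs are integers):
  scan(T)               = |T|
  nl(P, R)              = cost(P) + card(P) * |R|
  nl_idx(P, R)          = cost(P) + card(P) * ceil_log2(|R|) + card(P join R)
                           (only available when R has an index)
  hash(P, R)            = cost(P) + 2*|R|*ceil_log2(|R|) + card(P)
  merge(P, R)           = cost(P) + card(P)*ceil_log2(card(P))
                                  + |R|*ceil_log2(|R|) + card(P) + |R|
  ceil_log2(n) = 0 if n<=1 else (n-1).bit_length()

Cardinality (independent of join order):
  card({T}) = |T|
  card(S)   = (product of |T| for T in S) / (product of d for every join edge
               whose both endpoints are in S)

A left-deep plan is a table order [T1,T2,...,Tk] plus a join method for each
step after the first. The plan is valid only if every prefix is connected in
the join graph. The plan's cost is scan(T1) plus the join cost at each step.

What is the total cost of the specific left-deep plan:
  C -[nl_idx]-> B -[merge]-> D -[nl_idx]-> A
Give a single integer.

362030

step 1: scan C: cost=250, card=250
step 2: join B via nl_idx
    card(P join B) = 250*50/(5) = 2500
    cost = 250 + 250*6 + 2500 = 4250
step 3: join D via merge
    card(P join D) = 2500*40/(4) = 25000
    cost = 4250 + 2500*12 + 40*6 + 2500 + 40 = 37030
step 4: join A via nl_idx
    card(P join A) = 25000*250/(50) = 125000
    cost = 37030 + 25000*8 + 125000 = 362030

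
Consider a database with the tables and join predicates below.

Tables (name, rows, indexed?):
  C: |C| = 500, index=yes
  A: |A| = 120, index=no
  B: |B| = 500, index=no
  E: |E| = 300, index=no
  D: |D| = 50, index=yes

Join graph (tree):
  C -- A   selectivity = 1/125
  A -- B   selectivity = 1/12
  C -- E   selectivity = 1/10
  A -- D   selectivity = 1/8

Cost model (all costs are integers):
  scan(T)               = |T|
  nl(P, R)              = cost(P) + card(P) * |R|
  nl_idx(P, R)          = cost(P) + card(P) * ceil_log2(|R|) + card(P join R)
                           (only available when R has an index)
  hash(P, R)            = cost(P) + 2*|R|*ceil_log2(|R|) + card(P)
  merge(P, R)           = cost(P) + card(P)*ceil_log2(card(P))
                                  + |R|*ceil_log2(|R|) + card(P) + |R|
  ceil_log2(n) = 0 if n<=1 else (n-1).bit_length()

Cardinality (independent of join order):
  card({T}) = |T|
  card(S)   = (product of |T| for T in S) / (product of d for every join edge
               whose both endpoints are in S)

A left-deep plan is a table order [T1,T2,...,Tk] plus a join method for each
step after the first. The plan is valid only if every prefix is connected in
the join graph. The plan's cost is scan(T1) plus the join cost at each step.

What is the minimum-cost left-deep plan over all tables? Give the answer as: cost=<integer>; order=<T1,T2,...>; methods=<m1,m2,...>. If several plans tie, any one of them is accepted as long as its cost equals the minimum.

cost=110160; order=A,C,D,E,B; methods=nl_idx,hash,hash,hash

Selinger DP (subsets sized 1..n):
  {C}: scan cost=500, card=500
  {A}: scan cost=120, card=120
  {B}: scan cost=500, card=500
  {E}: scan cost=300, card=300
  {D}: scan cost=50, card=50
  {AC}: card=480; try (C,nl_idx)→1680, (A,hash)→2680, (C,merge)→6080, (A,merge)→6460, (C,hash)→9240, (C,nl)→60120 …(+1); best=1680 via (C,nl_idx)
  {CE}: card=15000; try (E,hash)→6400, (C,merge)→8300, (E,merge)→8500, (C,hash)→9600, (C,nl_idx)→18000, (C,nl)→150300 …(+1); best=6400 via (E,hash)
  {AB}: card=5000; try (A,hash)→2680, (B,merge)→6080, (A,merge)→6460, (B,hash)→9240, (B,nl)→60120, (A,nl)→60500; best=2680 via (A,hash)
  {AD}: card=750; try (D,hash)→840, (A,merge)→1360, (D,merge)→1430, (D,nl_idx)→1590, (A,hash)→1780, (A,nl)→6050 …(+1); best=840 via (D,hash)
  {ABC}: card=20000; try (B,hash)→11160, (B,merge)→11480, (C,hash)→16680, (C,nl_idx)→67680, (C,merge)→77680, (B,nl)→241680 …(+1); best=11160 via (B,hash)
  {ACE}: card=14400; try (E,hash)→7560, (E,merge)→9480, (A,hash)→23080, (E,nl)→145680, (A,merge)→232360, (A,nl)→1806400; best=7560 via (E,hash)
  {ACD}: card=3000; try (D,hash)→2760, (D,merge)→6830, (D,nl_idx)→7560, (C,hash)→10590, (C,nl_idx)→10590, (C,merge)→14090 …(+2); best=2760 via (D,hash)
  {ABD}: card=31250; try (D,hash)→8280, (B,hash)→10590, (B,merge)→14090, (D,nl_idx)→63930, (D,merge)→73030, (D,nl)→252680 …(+1); best=8280 via (D,hash)
  {ABCE}: card=600000; try (B,hash)→30960, (E,hash)→36560, (B,merge)→228560, (E,merge)→334160, (E,nl)→6011160, (B,nl)→7207560; best=30960 via (B,hash)
  {ABCD}: card=125000; try (B,hash)→14760, (D,hash)→31760, (B,merge)→46760, (C,hash)→48530, (D,nl_idx)→256160, (D,merge)→331510 …(+5); best=14760 via (B,hash)
  {ACDE}: card=90000; try (E,hash)→11160, (D,hash)→22560, (E,merge)→44760, (D,nl_idx)→183960, (D,merge)→223910, (D,nl)→727560 …(+1); best=11160 via (E,hash)
  {ABCDE}: card=3750000; try (B,hash)→110160, (E,hash)→145160, (D,hash)→631560, (B,merge)→1636160, (E,merge)→2267760, (D,nl_idx)→7380960 …(+4); best=110160 via (B,hash)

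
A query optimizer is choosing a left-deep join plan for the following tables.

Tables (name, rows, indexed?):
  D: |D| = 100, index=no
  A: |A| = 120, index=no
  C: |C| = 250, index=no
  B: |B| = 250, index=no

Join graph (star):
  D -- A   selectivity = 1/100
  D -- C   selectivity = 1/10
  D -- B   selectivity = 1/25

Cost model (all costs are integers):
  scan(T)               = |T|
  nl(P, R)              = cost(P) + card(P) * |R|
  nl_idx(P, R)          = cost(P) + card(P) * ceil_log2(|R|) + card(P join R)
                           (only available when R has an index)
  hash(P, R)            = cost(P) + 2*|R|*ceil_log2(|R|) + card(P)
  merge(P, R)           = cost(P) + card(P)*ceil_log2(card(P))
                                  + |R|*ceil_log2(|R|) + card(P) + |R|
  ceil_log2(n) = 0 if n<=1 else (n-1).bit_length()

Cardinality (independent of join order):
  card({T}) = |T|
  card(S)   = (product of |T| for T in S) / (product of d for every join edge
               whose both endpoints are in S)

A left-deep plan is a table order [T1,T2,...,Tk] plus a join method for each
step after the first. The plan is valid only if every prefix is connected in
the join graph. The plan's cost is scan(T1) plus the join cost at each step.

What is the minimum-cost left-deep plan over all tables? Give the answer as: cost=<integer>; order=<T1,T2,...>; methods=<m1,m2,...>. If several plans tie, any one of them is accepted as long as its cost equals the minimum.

Selinger DP (subsets sized 1..n):
  {D}: scan cost=100, card=100
  {A}: scan cost=120, card=120
  {C}: scan cost=250, card=250
  {B}: scan cost=250, card=250
  {AD}: card=120; try (D,hash)→1640, (A,merge)→1860, (D,merge)→1880, (A,hash)→1880, (A,nl)→12100, (D,nl)→12120; best=1640 via (D,hash)
  {CD}: card=2500; try (D,hash)→1900, (C,merge)→3150, (D,merge)→3300, (C,hash)→4200, (C,nl)→25100, (D,nl)→25250; best=1900 via (D,hash)
  {BD}: card=1000; try (D,hash)→1900, (B,merge)→3150, (D,merge)→3300, (B,hash)→4200, (B,nl)→25100, (D,nl)→25250; best=1900 via (D,hash)
  {ACD}: card=3000; try (C,merge)→4850, (C,hash)→5760, (A,hash)→6080, (C,nl)→31640, (A,merge)→35360, (A,nl)→301900; best=4850 via (C,merge)
  {ABD}: card=1200; try (A,hash)→4580, (B,merge)→4850, (B,hash)→5760, (A,merge)→13860, (B,nl)→31640, (A,nl)→121900; best=4580 via (A,hash)
  {BCD}: card=25000; try (C,hash)→6900, (B,hash)→8400, (C,merge)→15150, (B,merge)→36650, (C,nl)→251900, (B,nl)→626900; best=6900 via (C,hash)
  {ABCD}: card=30000; try (C,hash)→9780, (B,hash)→11850, (C,merge)→21230, (A,hash)→33580, (B,merge)→46100, (C,nl)→304580 …(+3); best=9780 via (C,hash)

cost=9780; order=B,D,A,C; methods=hash,hash,hash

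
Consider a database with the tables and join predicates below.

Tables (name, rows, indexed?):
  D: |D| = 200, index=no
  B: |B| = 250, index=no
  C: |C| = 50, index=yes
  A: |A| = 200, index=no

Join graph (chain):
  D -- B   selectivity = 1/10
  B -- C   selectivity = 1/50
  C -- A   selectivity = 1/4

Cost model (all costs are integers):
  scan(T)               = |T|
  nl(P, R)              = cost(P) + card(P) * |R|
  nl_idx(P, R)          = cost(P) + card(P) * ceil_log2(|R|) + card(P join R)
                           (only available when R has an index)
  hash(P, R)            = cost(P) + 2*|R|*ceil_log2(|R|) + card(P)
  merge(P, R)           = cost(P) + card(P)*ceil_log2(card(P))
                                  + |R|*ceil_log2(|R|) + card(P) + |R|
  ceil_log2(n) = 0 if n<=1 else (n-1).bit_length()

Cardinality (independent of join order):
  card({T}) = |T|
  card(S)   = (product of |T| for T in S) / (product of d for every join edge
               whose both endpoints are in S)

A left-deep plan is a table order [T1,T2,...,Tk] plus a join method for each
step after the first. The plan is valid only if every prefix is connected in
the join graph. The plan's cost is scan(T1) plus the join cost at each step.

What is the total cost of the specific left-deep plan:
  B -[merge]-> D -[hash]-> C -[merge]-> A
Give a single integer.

step 1: scan B: cost=250, card=250
step 2: join D via merge
    card(P join D) = 250*200/(10) = 5000
    cost = 250 + 250*8 + 200*8 + 250 + 200 = 4300
step 3: join C via hash
    card(P join C) = 5000*50/(50) = 5000
    cost = 4300 + 2*50*6 + 5000 = 9900
step 4: join A via merge
    card(P join A) = 5000*200/(4) = 250000
    cost = 9900 + 5000*13 + 200*8 + 5000 + 200 = 81700

81700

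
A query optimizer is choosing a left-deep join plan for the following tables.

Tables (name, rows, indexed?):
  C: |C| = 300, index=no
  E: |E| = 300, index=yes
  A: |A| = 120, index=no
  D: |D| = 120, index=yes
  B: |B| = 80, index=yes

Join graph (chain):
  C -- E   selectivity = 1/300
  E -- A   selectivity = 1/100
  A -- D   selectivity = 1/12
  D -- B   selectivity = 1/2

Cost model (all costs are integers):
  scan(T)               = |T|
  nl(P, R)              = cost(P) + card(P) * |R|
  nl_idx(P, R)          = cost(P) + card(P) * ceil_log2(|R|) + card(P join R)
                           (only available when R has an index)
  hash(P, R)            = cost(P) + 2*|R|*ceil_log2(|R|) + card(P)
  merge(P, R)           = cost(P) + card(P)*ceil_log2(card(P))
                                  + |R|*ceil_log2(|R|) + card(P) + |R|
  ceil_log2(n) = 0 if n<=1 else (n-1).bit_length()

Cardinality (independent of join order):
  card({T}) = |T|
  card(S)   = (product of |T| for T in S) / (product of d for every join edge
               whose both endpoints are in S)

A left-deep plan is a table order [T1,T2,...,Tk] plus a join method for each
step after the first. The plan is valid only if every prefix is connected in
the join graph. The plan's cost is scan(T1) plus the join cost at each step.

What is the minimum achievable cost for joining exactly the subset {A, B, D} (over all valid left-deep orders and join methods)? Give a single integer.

Selinger DP over subsets of {A,B,D}:
  {A}: scan cost=120, card=120
  {D}: scan cost=120, card=120
  {B}: scan cost=80, card=80
  {AD}: card=1200; try (D,hash)→1920, (A,hash)→1920, (D,merge)→2040, (A,merge)→2040, (D,nl_idx)→2160, (D,nl)→14520 …(+1); best=1920 via (D,hash)
  {BD}: card=4800; try (B,hash)→1360, (D,merge)→1680, (B,merge)→1720, (D,hash)→1840, (D,nl_idx)→5440, (B,nl_idx)→5760 …(+2); best=1360 via (B,hash)
  {ABD}: card=48000; try (B,hash)→4240, (A,hash)→7840, (B,merge)→16960, (B,nl_idx)→58320, (A,merge)→69520, (B,nl)→97920 …(+1); best=4240 via (B,hash)

4240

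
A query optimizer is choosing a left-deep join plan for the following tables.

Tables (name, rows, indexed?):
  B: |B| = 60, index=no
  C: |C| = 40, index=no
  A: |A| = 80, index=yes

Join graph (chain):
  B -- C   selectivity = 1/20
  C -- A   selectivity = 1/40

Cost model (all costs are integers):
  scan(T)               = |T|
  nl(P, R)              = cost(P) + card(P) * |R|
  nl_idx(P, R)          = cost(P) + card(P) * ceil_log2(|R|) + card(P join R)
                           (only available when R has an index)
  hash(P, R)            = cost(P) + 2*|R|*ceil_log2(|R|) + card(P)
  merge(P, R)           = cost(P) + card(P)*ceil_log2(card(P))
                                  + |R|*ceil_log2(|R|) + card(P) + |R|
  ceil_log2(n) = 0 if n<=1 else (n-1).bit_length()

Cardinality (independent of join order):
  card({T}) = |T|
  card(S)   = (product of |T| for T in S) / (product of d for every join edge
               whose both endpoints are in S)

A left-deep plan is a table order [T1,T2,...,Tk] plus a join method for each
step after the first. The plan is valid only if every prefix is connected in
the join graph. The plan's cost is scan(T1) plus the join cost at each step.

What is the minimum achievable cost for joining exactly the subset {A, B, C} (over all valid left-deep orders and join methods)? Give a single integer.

1200

Selinger DP over subsets of {A,B,C}:
  {B}: scan cost=60, card=60
  {C}: scan cost=40, card=40
  {A}: scan cost=80, card=80
  {BC}: card=120; try (C,hash)→600, (B,merge)→740, (C,merge)→760, (B,hash)→800, (B,nl)→2440, (C,nl)→2460; best=600 via (C,hash)
  {AC}: card=80; try (A,nl_idx)→400, (C,hash)→640, (A,merge)→960, (C,merge)→1000, (A,hash)→1200, (A,nl)→3240 …(+1); best=400 via (A,nl_idx)
  {ABC}: card=240; try (B,hash)→1200, (B,merge)→1460, (A,nl_idx)→1680, (A,hash)→1840, (A,merge)→2200, (B,nl)→5200 …(+1); best=1200 via (B,hash)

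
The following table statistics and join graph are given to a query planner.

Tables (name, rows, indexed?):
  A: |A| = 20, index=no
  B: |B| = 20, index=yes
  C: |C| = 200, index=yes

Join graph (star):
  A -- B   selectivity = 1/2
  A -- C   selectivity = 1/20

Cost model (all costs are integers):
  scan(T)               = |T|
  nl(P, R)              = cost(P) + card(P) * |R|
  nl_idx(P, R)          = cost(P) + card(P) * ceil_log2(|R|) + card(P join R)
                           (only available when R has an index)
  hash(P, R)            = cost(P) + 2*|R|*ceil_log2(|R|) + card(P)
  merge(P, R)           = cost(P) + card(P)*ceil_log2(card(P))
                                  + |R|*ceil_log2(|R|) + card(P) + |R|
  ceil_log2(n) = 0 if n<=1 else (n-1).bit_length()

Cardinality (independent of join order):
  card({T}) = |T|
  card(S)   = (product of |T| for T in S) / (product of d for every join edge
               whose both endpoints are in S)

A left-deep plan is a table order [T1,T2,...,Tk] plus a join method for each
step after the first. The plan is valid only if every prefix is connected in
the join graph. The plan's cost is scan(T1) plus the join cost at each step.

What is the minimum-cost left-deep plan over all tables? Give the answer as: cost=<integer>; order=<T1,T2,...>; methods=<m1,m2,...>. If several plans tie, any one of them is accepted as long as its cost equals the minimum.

Selinger DP (subsets sized 1..n):
  {A}: scan cost=20, card=20
  {B}: scan cost=20, card=20
  {C}: scan cost=200, card=200
  {AB}: card=200; try (B,hash)→240, (A,hash)→240, (B,merge)→260, (A,merge)→260, (B,nl_idx)→320, (B,nl)→420 …(+1); best=240 via (B,hash)
  {AC}: card=200; try (C,nl_idx)→380, (A,hash)→600, (C,merge)→1940, (A,merge)→2120, (C,hash)→3240, (C,nl)→4020 …(+1); best=380 via (C,nl_idx)
  {ABC}: card=2000; try (B,hash)→780, (B,merge)→2300, (B,nl_idx)→3380, (C,hash)→3640, (C,merge)→3840, (C,nl_idx)→3840 …(+2); best=780 via (B,hash)

cost=780; order=A,C,B; methods=nl_idx,hash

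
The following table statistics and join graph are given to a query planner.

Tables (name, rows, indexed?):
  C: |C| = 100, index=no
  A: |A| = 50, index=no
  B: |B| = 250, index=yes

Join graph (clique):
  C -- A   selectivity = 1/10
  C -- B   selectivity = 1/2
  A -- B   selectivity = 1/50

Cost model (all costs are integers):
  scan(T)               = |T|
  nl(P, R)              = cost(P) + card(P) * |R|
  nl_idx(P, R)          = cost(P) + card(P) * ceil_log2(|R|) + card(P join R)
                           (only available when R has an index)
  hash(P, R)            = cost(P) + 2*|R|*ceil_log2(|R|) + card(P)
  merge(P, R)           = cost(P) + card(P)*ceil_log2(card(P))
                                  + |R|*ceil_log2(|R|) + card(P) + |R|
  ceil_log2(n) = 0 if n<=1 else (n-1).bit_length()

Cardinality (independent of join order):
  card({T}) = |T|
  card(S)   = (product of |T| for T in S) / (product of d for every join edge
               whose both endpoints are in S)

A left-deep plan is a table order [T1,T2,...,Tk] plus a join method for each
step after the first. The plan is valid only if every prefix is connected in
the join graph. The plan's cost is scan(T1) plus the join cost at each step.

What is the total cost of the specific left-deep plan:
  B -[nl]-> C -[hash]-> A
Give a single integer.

38350

step 1: scan B: cost=250, card=250
step 2: join C via nl
    card(P join C) = 250*100/(2) = 12500
    cost = 250 + 250*100 = 25250
step 3: join A via hash
    card(P join A) = 12500*50/(10*50) = 1250
    cost = 25250 + 2*50*6 + 12500 = 38350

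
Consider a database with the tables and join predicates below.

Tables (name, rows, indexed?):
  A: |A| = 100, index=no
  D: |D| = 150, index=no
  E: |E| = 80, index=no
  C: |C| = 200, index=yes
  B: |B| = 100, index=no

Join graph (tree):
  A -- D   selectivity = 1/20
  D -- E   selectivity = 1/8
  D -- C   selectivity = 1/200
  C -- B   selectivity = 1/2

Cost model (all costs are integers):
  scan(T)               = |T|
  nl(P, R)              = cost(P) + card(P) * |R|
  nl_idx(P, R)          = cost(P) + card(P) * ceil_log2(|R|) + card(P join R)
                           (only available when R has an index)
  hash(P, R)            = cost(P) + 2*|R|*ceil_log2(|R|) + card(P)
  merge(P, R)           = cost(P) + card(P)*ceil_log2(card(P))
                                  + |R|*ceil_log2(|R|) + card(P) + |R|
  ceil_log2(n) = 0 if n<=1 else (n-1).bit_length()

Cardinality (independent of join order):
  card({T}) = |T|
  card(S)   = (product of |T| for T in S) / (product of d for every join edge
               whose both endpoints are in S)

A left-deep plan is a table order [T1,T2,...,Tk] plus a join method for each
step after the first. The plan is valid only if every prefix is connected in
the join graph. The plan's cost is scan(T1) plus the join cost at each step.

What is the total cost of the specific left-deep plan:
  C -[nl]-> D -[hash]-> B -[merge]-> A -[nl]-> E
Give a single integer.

3137550

step 1: scan C: cost=200, card=200
step 2: join D via nl
    card(P join D) = 200*150/(200) = 150
    cost = 200 + 200*150 = 30200
step 3: join B via hash
    card(P join B) = 150*100/(2) = 7500
    cost = 30200 + 2*100*7 + 150 = 31750
step 4: join A via merge
    card(P join A) = 7500*100/(20) = 37500
    cost = 31750 + 7500*13 + 100*7 + 7500 + 100 = 137550
step 5: join E via nl
    card(P join E) = 37500*80/(8) = 375000
    cost = 137550 + 37500*80 = 3137550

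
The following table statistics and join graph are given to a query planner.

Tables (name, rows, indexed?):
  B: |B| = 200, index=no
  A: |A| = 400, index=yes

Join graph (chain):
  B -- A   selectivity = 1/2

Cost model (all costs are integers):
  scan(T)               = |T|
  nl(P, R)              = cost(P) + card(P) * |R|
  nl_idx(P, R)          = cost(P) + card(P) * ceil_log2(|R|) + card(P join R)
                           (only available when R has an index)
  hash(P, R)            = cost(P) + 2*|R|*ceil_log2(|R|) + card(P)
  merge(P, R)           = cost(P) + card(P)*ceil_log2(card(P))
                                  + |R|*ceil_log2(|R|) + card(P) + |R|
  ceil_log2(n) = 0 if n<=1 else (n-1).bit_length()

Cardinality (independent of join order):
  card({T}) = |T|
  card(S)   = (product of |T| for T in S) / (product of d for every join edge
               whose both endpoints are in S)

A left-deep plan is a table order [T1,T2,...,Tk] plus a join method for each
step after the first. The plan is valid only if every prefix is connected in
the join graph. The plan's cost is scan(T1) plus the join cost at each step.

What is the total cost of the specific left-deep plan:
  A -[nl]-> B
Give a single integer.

80400

step 1: scan A: cost=400, card=400
step 2: join B via nl
    card(P join B) = 400*200/(2) = 40000
    cost = 400 + 400*200 = 80400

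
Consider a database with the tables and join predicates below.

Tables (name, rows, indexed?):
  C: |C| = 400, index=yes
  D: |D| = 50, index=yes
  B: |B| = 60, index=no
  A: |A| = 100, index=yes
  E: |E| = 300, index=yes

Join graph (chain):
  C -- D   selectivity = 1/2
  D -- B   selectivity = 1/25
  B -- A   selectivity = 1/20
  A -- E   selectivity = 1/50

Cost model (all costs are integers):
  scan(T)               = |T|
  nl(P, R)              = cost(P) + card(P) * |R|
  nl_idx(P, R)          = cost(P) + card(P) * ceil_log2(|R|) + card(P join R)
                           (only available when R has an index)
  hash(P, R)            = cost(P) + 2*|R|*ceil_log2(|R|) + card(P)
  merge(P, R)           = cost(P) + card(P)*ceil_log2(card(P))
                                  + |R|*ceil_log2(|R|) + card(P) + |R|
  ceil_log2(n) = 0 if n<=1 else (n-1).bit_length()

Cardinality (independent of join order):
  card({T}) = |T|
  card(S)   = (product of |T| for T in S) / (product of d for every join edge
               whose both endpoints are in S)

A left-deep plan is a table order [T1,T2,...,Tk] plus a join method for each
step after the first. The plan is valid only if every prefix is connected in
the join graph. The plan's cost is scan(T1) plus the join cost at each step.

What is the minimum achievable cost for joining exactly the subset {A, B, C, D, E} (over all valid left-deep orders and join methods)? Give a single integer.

16120

Selinger DP over subsets of {A,B,C,D,E}:
  {C}: scan cost=400, card=400
  {D}: scan cost=50, card=50
  {B}: scan cost=60, card=60
  {A}: scan cost=100, card=100
  {E}: scan cost=300, card=300
  {CD}: card=10000; try (D,hash)→1400, (C,merge)→4400, (D,merge)→4750, (C,hash)→7300, (C,nl_idx)→10500, (D,nl_idx)→12800 …(+2); best=1400 via (D,hash)
  {BD}: card=120; try (D,nl_idx)→540, (D,hash)→720, (B,hash)→820, (B,merge)→820, (D,merge)→830, (B,nl)→3050 …(+1); best=540 via (D,nl_idx)
  {AB}: card=300; try (A,nl_idx)→780, (B,hash)→920, (A,merge)→1280, (B,merge)→1320, (A,hash)→1520, (A,nl)→6060 …(+1); best=780 via (A,nl_idx)
  {AE}: card=600; try (E,nl_idx)→1600, (A,hash)→2000, (A,nl_idx)→3000, (E,merge)→3900, (A,merge)→4100, (E,hash)→5600 …(+2); best=1600 via (E,nl_idx)
  {BCD}: card=24000; try (C,merge)→5500, (C,hash)→7860, (B,hash)→12120, (C,nl_idx)→25620, (C,nl)→48540, (B,merge)→151820 …(+1); best=5500 via (C,merge)
  {ABD}: card=600; try (D,hash)→1680, (A,nl_idx)→1980, (A,hash)→2060, (A,merge)→2300, (D,nl_idx)→3180, (D,merge)→4130 …(+2); best=1680 via (D,hash)
  {ABE}: card=1800; try (B,hash)→2920, (E,nl_idx)→5280, (E,hash)→6480, (E,merge)→6780, (B,merge)→8620, (B,nl)→37600 …(+1); best=2920 via (B,hash)
  {ABCD}: card=120000; try (C,hash)→9480, (C,merge)→12280, (A,hash)→30900, (C,nl_idx)→127080, (C,nl)→241680, (A,nl_idx)→293500 …(+2); best=9480 via (C,hash)
  {ABDE}: card=3600; try (D,hash)→5320, (E,hash)→7680, (E,nl_idx)→10680, (E,merge)→11280, (D,nl_idx)→17320, (D,merge)→24870 …(+2); best=5320 via (D,hash)
  {ABCDE}: card=720000; try (C,hash)→16120, (C,merge)→56120, (E,hash)→134880, (C,nl_idx)→757720, (C,nl)→1445320, (E,nl_idx)→1809480 …(+2); best=16120 via (C,hash)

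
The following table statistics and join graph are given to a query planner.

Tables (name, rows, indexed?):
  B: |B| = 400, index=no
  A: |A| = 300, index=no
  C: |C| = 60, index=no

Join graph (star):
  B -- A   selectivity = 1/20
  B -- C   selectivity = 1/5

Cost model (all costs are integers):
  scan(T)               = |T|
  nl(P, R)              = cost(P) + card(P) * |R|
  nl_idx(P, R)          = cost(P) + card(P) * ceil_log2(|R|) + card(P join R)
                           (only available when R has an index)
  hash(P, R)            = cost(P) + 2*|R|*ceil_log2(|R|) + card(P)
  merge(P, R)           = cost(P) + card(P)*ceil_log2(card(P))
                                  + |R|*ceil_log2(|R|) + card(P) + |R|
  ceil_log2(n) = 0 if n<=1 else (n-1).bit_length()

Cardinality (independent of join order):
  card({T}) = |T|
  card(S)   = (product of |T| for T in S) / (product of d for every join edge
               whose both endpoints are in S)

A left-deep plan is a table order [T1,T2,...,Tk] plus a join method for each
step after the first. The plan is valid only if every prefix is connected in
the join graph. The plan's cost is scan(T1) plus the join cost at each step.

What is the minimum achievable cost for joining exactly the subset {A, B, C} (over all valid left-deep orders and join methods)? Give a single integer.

Selinger DP over subsets of {A,B,C}:
  {B}: scan cost=400, card=400
  {A}: scan cost=300, card=300
  {C}: scan cost=60, card=60
  {AB}: card=6000; try (A,hash)→6200, (B,merge)→7300, (A,merge)→7400, (B,hash)→7800, (B,nl)→120300, (A,nl)→120400; best=6200 via (A,hash)
  {BC}: card=4800; try (C,hash)→1520, (B,merge)→4480, (C,merge)→4820, (B,hash)→7320, (B,nl)→24060, (C,nl)→24400; best=1520 via (C,hash)
  {ABC}: card=72000; try (A,hash)→11720, (C,hash)→12920, (A,merge)→71720, (C,merge)→90620, (C,nl)→366200, (A,nl)→1441520; best=11720 via (A,hash)

11720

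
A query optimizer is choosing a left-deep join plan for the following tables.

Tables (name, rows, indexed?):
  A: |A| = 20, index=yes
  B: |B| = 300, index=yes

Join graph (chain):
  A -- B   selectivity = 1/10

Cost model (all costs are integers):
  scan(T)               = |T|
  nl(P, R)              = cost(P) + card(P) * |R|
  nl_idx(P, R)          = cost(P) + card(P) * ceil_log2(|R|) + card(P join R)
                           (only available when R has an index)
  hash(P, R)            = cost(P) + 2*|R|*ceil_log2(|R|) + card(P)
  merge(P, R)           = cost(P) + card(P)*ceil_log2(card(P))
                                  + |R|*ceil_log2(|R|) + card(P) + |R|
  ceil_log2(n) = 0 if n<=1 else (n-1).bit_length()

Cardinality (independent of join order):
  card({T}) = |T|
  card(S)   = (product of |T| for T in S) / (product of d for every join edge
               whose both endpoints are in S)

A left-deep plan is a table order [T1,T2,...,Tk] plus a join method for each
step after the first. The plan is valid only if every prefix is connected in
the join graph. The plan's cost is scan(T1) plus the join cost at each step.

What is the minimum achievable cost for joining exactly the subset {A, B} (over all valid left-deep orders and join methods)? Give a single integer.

800

Selinger DP over subsets of {A,B}:
  {A}: scan cost=20, card=20
  {B}: scan cost=300, card=300
  {AB}: card=600; try (B,nl_idx)→800, (A,hash)→800, (A,nl_idx)→2400, (B,merge)→3140, (A,merge)→3420, (B,hash)→5440 …(+2); best=800 via (B,nl_idx)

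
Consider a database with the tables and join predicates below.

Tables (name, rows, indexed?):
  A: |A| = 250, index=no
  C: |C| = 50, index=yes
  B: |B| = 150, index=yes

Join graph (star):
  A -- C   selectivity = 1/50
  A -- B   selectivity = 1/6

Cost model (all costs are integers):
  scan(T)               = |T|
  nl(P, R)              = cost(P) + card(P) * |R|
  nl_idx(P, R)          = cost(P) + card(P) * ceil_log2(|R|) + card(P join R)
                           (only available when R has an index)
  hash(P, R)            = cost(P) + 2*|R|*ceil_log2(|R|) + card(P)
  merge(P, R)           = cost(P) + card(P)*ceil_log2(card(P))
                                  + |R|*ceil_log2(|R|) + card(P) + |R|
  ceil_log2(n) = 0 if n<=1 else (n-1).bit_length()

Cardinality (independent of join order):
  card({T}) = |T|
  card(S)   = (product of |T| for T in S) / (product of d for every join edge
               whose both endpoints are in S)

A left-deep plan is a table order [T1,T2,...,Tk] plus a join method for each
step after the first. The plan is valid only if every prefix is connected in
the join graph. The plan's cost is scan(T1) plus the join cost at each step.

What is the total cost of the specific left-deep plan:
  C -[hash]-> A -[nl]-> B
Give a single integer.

41600

step 1: scan C: cost=50, card=50
step 2: join A via hash
    card(P join A) = 50*250/(50) = 250
    cost = 50 + 2*250*8 + 50 = 4100
step 3: join B via nl
    card(P join B) = 250*150/(6) = 6250
    cost = 4100 + 250*150 = 41600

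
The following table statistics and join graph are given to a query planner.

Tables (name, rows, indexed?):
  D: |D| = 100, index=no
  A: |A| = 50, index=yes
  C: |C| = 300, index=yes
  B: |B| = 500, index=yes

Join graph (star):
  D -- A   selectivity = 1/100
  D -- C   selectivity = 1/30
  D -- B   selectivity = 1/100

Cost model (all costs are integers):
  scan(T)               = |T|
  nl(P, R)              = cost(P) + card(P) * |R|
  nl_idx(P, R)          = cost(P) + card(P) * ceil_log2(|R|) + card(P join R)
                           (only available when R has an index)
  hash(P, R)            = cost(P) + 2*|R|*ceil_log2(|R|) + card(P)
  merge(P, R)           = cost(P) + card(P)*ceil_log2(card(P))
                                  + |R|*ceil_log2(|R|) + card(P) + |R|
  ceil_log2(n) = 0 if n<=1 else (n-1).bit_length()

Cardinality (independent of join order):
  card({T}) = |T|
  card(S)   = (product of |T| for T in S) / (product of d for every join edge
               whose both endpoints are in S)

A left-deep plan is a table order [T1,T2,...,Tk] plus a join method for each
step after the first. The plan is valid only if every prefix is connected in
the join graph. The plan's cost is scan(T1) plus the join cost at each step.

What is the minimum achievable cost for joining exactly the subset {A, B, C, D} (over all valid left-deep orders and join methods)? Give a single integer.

Selinger DP over subsets of {A,B,C,D}:
  {D}: scan cost=100, card=100
  {A}: scan cost=50, card=50
  {C}: scan cost=300, card=300
  {B}: scan cost=500, card=500
  {AD}: card=50; try (A,nl_idx)→750, (A,hash)→800, (D,merge)→1200, (A,merge)→1250, (D,hash)→1500, (D,nl)→5050 …(+1); best=750 via (A,nl_idx)
  {CD}: card=1000; try (D,hash)→2000, (C,nl_idx)→2000, (C,merge)→3900, (D,merge)→4100, (C,hash)→5600, (C,nl)→30100 …(+1); best=2000 via (D,hash)
  {BD}: card=500; try (B,nl_idx)→1500, (D,hash)→2400, (B,merge)→5900, (D,merge)→6300, (B,hash)→9200, (B,nl)→50100 …(+1); best=1500 via (B,nl_idx)
  {ACD}: card=500; try (C,nl_idx)→1700, (A,hash)→3600, (C,merge)→4100, (C,hash)→6200, (A,nl_idx)→8500, (A,merge)→13350 …(+2); best=1700 via (C,nl_idx)
  {ABD}: card=250; try (B,nl_idx)→1450, (A,hash)→2600, (A,nl_idx)→4750, (B,merge)→6100, (A,merge)→6850, (B,hash)→9800 …(+2); best=1450 via (B,nl_idx)
  {BCD}: card=5000; try (C,hash)→7400, (C,merge)→9500, (C,nl_idx)→11000, (B,hash)→12000, (B,nl_idx)→16000, (B,merge)→18000 …(+2); best=7400 via (C,hash)
  {ABCD}: card=2500; try (C,nl_idx)→6200, (C,merge)→6700, (C,hash)→7100, (B,nl_idx)→8700, (B,hash)→11200, (B,merge)→11700 …(+6); best=6200 via (C,nl_idx)

6200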